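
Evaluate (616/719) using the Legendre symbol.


p = 719 is prime, so compute (616/719) with the reciprocity algorithm (Jacobi-symbol steps: pull out 2s via (2/n), flip via reciprocity, reduce):
  pull out 2: (2/719) = +1  (since 719 mod 8 = 7)
  pull out 2: (2/719) = +1  (since 719 mod 8 = 7)
  pull out 2: (2/719) = +1  (since 719 mod 8 = 7)
  reciprocity: (77/719) -> +(719/77)
  reduce: (26/77)
  pull out 2: (2/77) = -1  (since 77 mod 8 = 5)
  reciprocity: (13/77) -> +(77/13)
  reduce: (12/13)
  pull out 2: (2/13) = -1  (since 13 mod 8 = 5)
  pull out 2: (2/13) = -1  (since 13 mod 8 = 5)
  reciprocity: (3/13) -> +(13/3)
  reduce: (1/3)
  (1/3) = 1
Product of signs = -1
(616/719) = -1

-1


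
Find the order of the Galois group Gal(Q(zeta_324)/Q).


|Gal(Q(zeta_324)/Q)| = phi(324)
= 108

108


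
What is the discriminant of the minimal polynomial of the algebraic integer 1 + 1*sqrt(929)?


The element 1 + 1*sqrt(929) has minimal polynomial:
x^2 - 2*x - 928
Discriminant = (-2)^2 - 4*(-928)
= 4 + 3712
= 3716

3716


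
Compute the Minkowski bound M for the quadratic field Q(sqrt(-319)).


d = -319, d mod 4 = 1, so disc(K) = d = -319; |disc(K)| = 319
Imaginary quadratic field, so n = 2, s = r2 = 1, r1 = 0
M = (n!/n^n) * (4/pi)^s * sqrt(|disc(K)|) = (2!/2^2) * (4/pi)^1 * sqrt(319)
= 0.5 * 1.273240 * 17.860571
= 11.3704

11.3704


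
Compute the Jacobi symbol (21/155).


Compute (21/155) via quadratic reciprocity:
  reciprocity: (21/155) -> +(155/21)
  reduce: (8/21)
  pull out 2: (2/21) = -1  (since 21 mod 8 = 5)
  pull out 2: (2/21) = -1  (since 21 mod 8 = 5)
  pull out 2: (2/21) = -1  (since 21 mod 8 = 5)
  (1/21) = 1
Product of signs = -1

-1


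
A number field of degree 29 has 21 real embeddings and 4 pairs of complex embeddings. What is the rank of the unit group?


By Dirichlet's unit theorem:
rank = r1 + r2 - 1
= 21 + 4 - 1
= 24

24


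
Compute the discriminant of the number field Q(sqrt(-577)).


For K = Q(sqrt(d)) with d squarefree: disc(K) = d if d = 1 mod 4, and disc(K) = 4d if d = 2 or 3 mod 4.
Here d = -577, and d mod 4 = 3.
d = 3 mod 4, not 1 (O_K = Z[sqrt(d)]), so disc(K) = 4d = 4 * (-577) = -2308

-2308


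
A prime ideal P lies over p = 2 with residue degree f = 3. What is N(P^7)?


N(P^a) = p^(a*f)
= 2^(7*3)
= 2^21
= 2097152

2097152


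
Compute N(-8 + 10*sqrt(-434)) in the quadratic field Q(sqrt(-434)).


N(a + b*sqrt(d)) = a^2 - d*b^2
= (-8)^2 - (-434)*(10)^2
= 64 + 43400
= 43464

43464


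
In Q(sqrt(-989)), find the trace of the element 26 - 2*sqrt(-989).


Tr(a + b*sqrt(d)) = (a + b*sqrt(d)) + (a - b*sqrt(d)) = 2a
= 2 * (26)
= 52

52


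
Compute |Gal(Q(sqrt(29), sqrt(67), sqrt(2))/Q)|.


The 3 square roots of distinct primes are multiplicatively independent over Q,
so [K:Q] = 2^3 and Gal(K/Q) is isomorphic to (Z/2Z)^3.
|Gal| = 2^3 = 8

8


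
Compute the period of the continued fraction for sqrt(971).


Run the CF algorithm for sqrt(971).
a_0 = floor(sqrt(971)) = 31; set m_0=0, q_0=1.
Recurrence: m' = q*a - m,  q' = (d - m'^2)/q,  a' = floor((a_0 + m')/q').
  step 1: m=31, q=10, a=6
  step 2: m=29, q=13, a=4
  step 3: m=23, q=34, a=1
  step 4: m=11, q=25, a=1
  step 5: m=14, q=31, a=1
  step 6: m=17, q=22, a=2
  step 7: m=27, q=11, a=5
  step 8: m=28, q=17, a=3
  step 9: m=23, q=26, a=2
  step 10: m=29, q=5, a=12
  step 11: m=31, q=2, a=31
  step 12: m=31, q=5, a=12
  step 13: m=29, q=26, a=2
  step 14: m=23, q=17, a=3
  step 15: m=28, q=11, a=5
  step 16: m=27, q=22, a=2
  step 17: m=17, q=31, a=1
  step 18: m=14, q=25, a=1
  step 19: m=11, q=34, a=1
  step 20: m=23, q=13, a=4
  step 21: m=29, q=10, a=6
  step 22: m=31, q=1, a=62
a_22 = 2*a_0 = 62, so the period closes here.
sqrt(971) = [31; 6, 4, 1, 1, 1, 2, 5, 3, 2, 12, 31, 12, 2, 3, 5, 2, 1, 1, 1, 4, 6, 62]
Period length = 22

22


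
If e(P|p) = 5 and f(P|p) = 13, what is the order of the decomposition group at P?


|D_P| = e * f
= 5 * 13
= 65

65


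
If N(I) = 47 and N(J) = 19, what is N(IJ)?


N(IJ) = N(I) * N(J)
= 47 * 19
= 893

893


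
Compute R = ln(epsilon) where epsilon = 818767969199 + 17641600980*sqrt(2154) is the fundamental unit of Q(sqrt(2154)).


epsilon = 818767969199 + 17641600980*sqrt(2154)
= 1.6375e+12
R = ln(1.6375e+12)
= 28.1242

28.1242


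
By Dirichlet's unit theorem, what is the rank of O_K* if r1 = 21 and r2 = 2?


By Dirichlet's unit theorem:
rank = r1 + r2 - 1
= 21 + 2 - 1
= 22

22


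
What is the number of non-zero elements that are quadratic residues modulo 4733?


For prime p, the number of non-zero quadratic residues is (p-1)/2.
= (4733-1)/2
= 2366

2366


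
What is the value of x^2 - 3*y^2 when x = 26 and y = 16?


x^2 - d*y^2
= 26^2 - 3*16^2
= 676 - 768
= -92

-92


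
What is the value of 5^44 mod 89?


p = 89 is prime and the exponent is (p-1)/2 = 44, so by Euler's criterion 5^44 = (5/89) = +1 or -1 mod 89.
Compute by square-and-multiply:
  44 = 32 + 8 + 4 (binary 101100)
  Repeated squaring mod 89: 5^1 = 5, 5^2 = 25, 5^4 = 2, 5^8 = 4, 5^16 = 16, 5^32 = 78
  5^44 = 5^32 * 5^8 * 5^4 = 78 * 4 * 2 mod 89
    78 * 4 = 312 = 45 mod 89
    45 * 2 = 90 = 1 mod 89
  5^44 = 1 mod 89
Result 1: 5 is a quadratic residue mod 89.
5^44 mod 89 = 1

1


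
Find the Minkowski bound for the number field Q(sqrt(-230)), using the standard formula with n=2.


d = -230, d mod 4 = 2, so disc(K) = 4d = -920; |disc(K)| = 920
Imaginary quadratic field, so n = 2, s = r2 = 1, r1 = 0
M = (n!/n^n) * (4/pi)^s * sqrt(|disc(K)|) = (2!/2^2) * (4/pi)^1 * sqrt(920)
= 0.5 * 1.273240 * 30.331502
= 19.3096

19.3096


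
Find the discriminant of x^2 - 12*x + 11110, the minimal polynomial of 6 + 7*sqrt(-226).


The element 6 + 7*sqrt(-226) has minimal polynomial:
x^2 - 12*x + 11110
Discriminant = (-12)^2 - 4*(11110)
= 144 - 44440
= -44296

-44296


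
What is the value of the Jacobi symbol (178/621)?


Compute (178/621) via quadratic reciprocity:
  pull out 2: (2/621) = -1  (since 621 mod 8 = 5)
  reciprocity: (89/621) -> +(621/89)
  reduce: (87/89)
  reciprocity: (87/89) -> +(89/87)
  reduce: (2/87)
  pull out 2: (2/87) = +1  (since 87 mod 8 = 7)
  (1/87) = 1
Product of signs = -1

-1


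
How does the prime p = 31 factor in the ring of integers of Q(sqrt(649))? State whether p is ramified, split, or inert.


K = Q(sqrt(649)). Since d mod 4 = 1, disc(K) = 649.
Check p | disc: 649 mod 31 = 29.
p does not divide disc. Compute Legendre symbol (d/p):
29^((31-1)/2) mod 31 = -1
(d/p) = -1, so p is inert: (p) stays prime with e=1, f=2, g=1.
Therefore p is inert.

inert


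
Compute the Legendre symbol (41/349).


p = 349 is prime, so compute (41/349) with the reciprocity algorithm (Jacobi-symbol steps: pull out 2s via (2/n), flip via reciprocity, reduce):
  reciprocity: (41/349) -> +(349/41)
  reduce: (21/41)
  reciprocity: (21/41) -> +(41/21)
  reduce: (20/21)
  pull out 2: (2/21) = -1  (since 21 mod 8 = 5)
  pull out 2: (2/21) = -1  (since 21 mod 8 = 5)
  reciprocity: (5/21) -> +(21/5)
  reduce: (1/5)
  (1/5) = 1
Product of signs = 1
(41/349) = 1

1


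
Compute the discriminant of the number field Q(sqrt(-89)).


For K = Q(sqrt(d)) with d squarefree: disc(K) = d if d = 1 mod 4, and disc(K) = 4d if d = 2 or 3 mod 4.
Here d = -89, and d mod 4 = 3.
d = 3 mod 4, not 1 (O_K = Z[sqrt(d)]), so disc(K) = 4d = 4 * (-89) = -356

-356


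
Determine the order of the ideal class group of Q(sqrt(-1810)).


K = Q(sqrt(-1810)). d mod 4 = 2, so D = disc(K) = 4d = -7240
h(K) equals the number of primitive reduced positive-definite forms (a, b, c) = a*x^2 + b*x*y + c*y^2 with b^2 - 4ac = D,
where reduced means |b| <= a <= c, with b >= 0 whenever |b| = a or a = c, and primitive means gcd(a, b, c) = 1.
Reduced forces 3a^2 <= |D| = 7240, so 1 <= a <= 49; b must have the parity of D, and c = (b^2 - D)/(4a) must be an integer >= a.
Enumerate a = 1..49, b in [-a, a]:
  a=1: (1, 0, 1810)  [1]
  a=2: (2, 0, 905)  [1]
  a=3..4: none
  a=5: (5, 0, 362)  [1]
  a=6..9: none
  a=10: (10, 0, 181)  [1]
  a=11: (11, -8, 166), (11, 8, 166)  [2]
  a=12: none
  a=13: (13, -12, 142), (13, 12, 142)  [2]
  a=14..16: none
  a=17: (17, -6, 107), (17, 6, 107)  [2]
  a=18..21: none
  a=22: (22, -8, 83), (22, 8, 83)  [2]
  a=23..25: none
  a=26: (26, -12, 71), (26, 12, 71)  [2]
  a=27..30: none
  a=31: (31, -18, 61), (31, 18, 61)  [2]
  a=32..33: none
  a=34: (34, -28, 59), (34, 28, 59)  [2]
  a=35..36: none
  a=37: (37, -30, 55), (37, 30, 55)  [2]
  a=38..49: none
Total reduced forms: 1 + 1 + 1 + 1 + 2 + 2 + 2 + 2 + 2 + 2 + 2 + 2 = 20
h = 20

20


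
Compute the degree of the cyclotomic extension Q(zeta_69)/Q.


The degree equals Euler's totient phi(69).
69 = 3 * 23
phi(69) = 44

44


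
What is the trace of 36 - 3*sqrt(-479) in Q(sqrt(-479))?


Tr(a + b*sqrt(d)) = (a + b*sqrt(d)) + (a - b*sqrt(d)) = 2a
= 2 * (36)
= 72

72


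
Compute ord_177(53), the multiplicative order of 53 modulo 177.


We want ord_177(53), the smallest k >= 1 with 53^k = 1 mod 177.
n = 177 = 3 * 59, phi(177) = 116; the order divides phi(n).
Divisors of 116: 1, 2, 4, 29, 58, 116
Repeated squaring mod 177: 53^1 = 53, 53^2 = 154, 53^4 = 175, 53^8 = 4, 53^16 = 16, 53^32 = 79, 53^64 = 46
Test divisors in increasing order:
  k=1: 53^1 = 53 mod 177
  k=2: 53^2 = 154 mod 177
  k=4: 53^4 = 175 mod 177
  k=29: 53^29 = 16 * 4 * 175 * 53 = 119 mod 177
  k=58: 53^58 = 79 * 16 * 4 * 154 = 1 mod 177  <- first divisor giving 1
Order = 58

58


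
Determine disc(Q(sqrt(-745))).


For K = Q(sqrt(d)) with d squarefree: disc(K) = d if d = 1 mod 4, and disc(K) = 4d if d = 2 or 3 mod 4.
Here d = -745, and d mod 4 = 3.
d = 3 mod 4, not 1 (O_K = Z[sqrt(d)]), so disc(K) = 4d = 4 * (-745) = -2980

-2980


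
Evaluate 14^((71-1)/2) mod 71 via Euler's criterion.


p = 71 is prime and the exponent is (p-1)/2 = 35, so by Euler's criterion 14^35 = (14/71) = +1 or -1 mod 71.
Compute by square-and-multiply:
  35 = 32 + 2 + 1 (binary 100011)
  Repeated squaring mod 71: 14^1 = 14, 14^2 = 54, 14^4 = 5, 14^8 = 25, 14^16 = 57, 14^32 = 54
  14^35 = 14^32 * 14^2 * 14^1 = 54 * 54 * 14 mod 71
    54 * 54 = 2916 = 5 mod 71
    5 * 14 = 70 = 70 mod 71
  14^35 = 70 mod 71
Result 70 = p - 1 = -1 mod 71: 14 is a quadratic non-residue mod 71. As a residue in [0, p-1] the value is 70.
14^35 mod 71 = 70

70


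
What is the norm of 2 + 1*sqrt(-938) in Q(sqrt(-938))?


N(a + b*sqrt(d)) = a^2 - d*b^2
= (2)^2 - (-938)*(1)^2
= 4 + 938
= 942

942


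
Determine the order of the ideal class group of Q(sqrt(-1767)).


K = Q(sqrt(-1767)). d mod 4 = 1, so D = disc(K) = d = -1767
h(K) equals the number of primitive reduced positive-definite forms (a, b, c) = a*x^2 + b*x*y + c*y^2 with b^2 - 4ac = D,
where reduced means |b| <= a <= c, with b >= 0 whenever |b| = a or a = c, and primitive means gcd(a, b, c) = 1.
Reduced forces 3a^2 <= |D| = 1767, so 1 <= a <= 24; b must have the parity of D, and c = (b^2 - D)/(4a) must be an integer >= a.
Enumerate a = 1..24, b in [-a, a]:
  a=1: (1, 1, 442)  [1]
  a=2: (2, -1, 221), (2, 1, 221)  [2]
  a=3: (3, 3, 148)  [1]
  a=4: (4, -3, 111), (4, 3, 111)  [2]
  a=5: none
  a=6: (6, -3, 74), (6, 3, 74)  [2]
  a=7: (7, -5, 64), (7, 5, 64)  [2]
  a=8: (8, -5, 56), (8, 5, 56)  [2]
  a=9..10: none
  a=11: (11, -9, 42), (11, 9, 42)  [2]
  a=12: (12, -3, 37), (12, 3, 37)  [2]
  a=13: (13, -1, 34), (13, 1, 34)  [2]
  a=14: (14, -9, 33), (14, -5, 32), (14, 5, 32), (14, 9, 33)  [4]
  a=15: none
  a=16: (16, -5, 28), (16, 5, 28)  [2]
  a=17: (17, -1, 26), (17, 1, 26)  [2]
  a=18: none
  a=19: (19, 19, 28)  [1]
  a=20: none
  a=21: (21, -9, 22), (21, 9, 22)  [2]
  a=22: (22, 13, 22)  [1]
  a=23: (23, -21, 24), (23, 21, 24)  [2]
  a=24: none
Total reduced forms: 1 + 2 + 1 + 2 + 2 + 2 + 2 + 2 + 2 + 2 + 4 + 2 + 2 + 1 + 2 + 1 + 2 = 32
h = 32

32


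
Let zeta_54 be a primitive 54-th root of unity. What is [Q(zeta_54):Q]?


The degree equals Euler's totient phi(54).
54 = 2 * 3^3
phi(54) = 18

18


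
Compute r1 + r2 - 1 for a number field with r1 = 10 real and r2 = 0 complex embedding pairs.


By Dirichlet's unit theorem:
rank = r1 + r2 - 1
= 10 + 0 - 1
= 9

9


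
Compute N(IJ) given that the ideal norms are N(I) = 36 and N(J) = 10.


N(IJ) = N(I) * N(J)
= 36 * 10
= 360

360


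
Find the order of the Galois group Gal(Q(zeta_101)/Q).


|Gal(Q(zeta_101)/Q)| = phi(101)
= 100

100


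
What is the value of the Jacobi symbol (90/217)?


Compute (90/217) via quadratic reciprocity:
  pull out 2: (2/217) = +1  (since 217 mod 8 = 1)
  reciprocity: (45/217) -> +(217/45)
  reduce: (37/45)
  reciprocity: (37/45) -> +(45/37)
  reduce: (8/37)
  pull out 2: (2/37) = -1  (since 37 mod 8 = 5)
  pull out 2: (2/37) = -1  (since 37 mod 8 = 5)
  pull out 2: (2/37) = -1  (since 37 mod 8 = 5)
  (1/37) = 1
Product of signs = -1

-1


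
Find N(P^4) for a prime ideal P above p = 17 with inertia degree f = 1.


N(P^a) = p^(a*f)
= 17^(4*1)
= 17^4
= 83521

83521


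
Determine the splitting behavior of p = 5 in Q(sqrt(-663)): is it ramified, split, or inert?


K = Q(sqrt(-663)). Since d mod 4 = 1, disc(K) = -663.
Check p | disc: -663 mod 5 = 2.
p does not divide disc. Compute Legendre symbol (d/p):
2^((5-1)/2) mod 5 = -1
(d/p) = -1, so p is inert: (p) stays prime with e=1, f=2, g=1.
Therefore p is inert.

inert


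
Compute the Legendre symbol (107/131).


p = 131 is prime, so compute (107/131) with the reciprocity algorithm (Jacobi-symbol steps: pull out 2s via (2/n), flip via reciprocity, reduce):
  reciprocity: (107/131) -> -(131/107)
  reduce: (24/107)
  pull out 2: (2/107) = -1  (since 107 mod 8 = 3)
  pull out 2: (2/107) = -1  (since 107 mod 8 = 3)
  pull out 2: (2/107) = -1  (since 107 mod 8 = 3)
  reciprocity: (3/107) -> -(107/3)
  reduce: (2/3)
  pull out 2: (2/3) = -1  (since 3 mod 8 = 3)
  (1/3) = 1
Product of signs = 1
(107/131) = 1

1


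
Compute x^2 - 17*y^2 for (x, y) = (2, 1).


x^2 - d*y^2
= 2^2 - 17*1^2
= 4 - 17
= -13

-13


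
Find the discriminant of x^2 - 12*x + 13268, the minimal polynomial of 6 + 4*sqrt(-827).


The element 6 + 4*sqrt(-827) has minimal polynomial:
x^2 - 12*x + 13268
Discriminant = (-12)^2 - 4*(13268)
= 144 - 53072
= -52928

-52928


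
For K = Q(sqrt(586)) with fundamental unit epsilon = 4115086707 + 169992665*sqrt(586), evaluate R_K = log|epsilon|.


epsilon = 4115086707 + 169992665*sqrt(586)
= 8.2302e+09
R = ln(8.2302e+09)
= 22.8311

22.8311


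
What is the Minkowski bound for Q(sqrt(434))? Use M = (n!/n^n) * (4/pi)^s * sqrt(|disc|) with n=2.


d = 434, d mod 4 = 2, so disc(K) = 4d = 1736; |disc(K)| = 1736
Real quadratic field, so n = 2, s = r2 = 0, r1 = 2
M = (n!/n^n) * (4/pi)^s * sqrt(|disc(K)|) = (2!/2^2) * (4/pi)^0 * sqrt(1736)
= 0.5 * 1.000000 * 41.665333
= 20.8327

20.8327


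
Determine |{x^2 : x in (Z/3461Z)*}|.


For prime p, the number of non-zero quadratic residues is (p-1)/2.
= (3461-1)/2
= 1730

1730


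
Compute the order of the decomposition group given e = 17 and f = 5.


|D_P| = e * f
= 17 * 5
= 85

85


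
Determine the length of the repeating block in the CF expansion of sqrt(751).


Run the CF algorithm for sqrt(751).
a_0 = floor(sqrt(751)) = 27; set m_0=0, q_0=1.
Recurrence: m' = q*a - m,  q' = (d - m'^2)/q,  a' = floor((a_0 + m')/q').
  step 1: m=27, q=22, a=2
  step 2: m=17, q=21, a=2
  step 3: m=25, q=6, a=8
  step 4: m=23, q=37, a=1
  step 5: m=14, q=15, a=2
  step 6: m=16, q=33, a=1
  step 7: m=17, q=14, a=3
  step 8: m=25, q=9, a=5
  step 9: m=20, q=39, a=1
  step 10: m=19, q=10, a=4
  step 11: m=21, q=31, a=1
  step 12: m=10, q=21, a=1
  step 13: m=11, q=30, a=1
  step 14: m=19, q=13, a=3
  step 15: m=20, q=27, a=1
  step 16: m=7, q=26, a=1
  step 17: m=19, q=15, a=3
  step 18: m=26, q=5, a=10
  step 19: m=24, q=35, a=1
  step 20: m=11, q=18, a=2
  step 21: m=25, q=7, a=7
  step 22: m=24, q=25, a=2
  step 23: m=26, q=3, a=17
  step 24: m=25, q=42, a=1
  step 25: m=17, q=11, a=4
  step 26: m=27, q=2, a=27
  step 27: m=27, q=11, a=4
  step 28: m=17, q=42, a=1
  step 29: m=25, q=3, a=17
  step 30: m=26, q=25, a=2
  step 31: m=24, q=7, a=7
  step 32: m=25, q=18, a=2
  step 33: m=11, q=35, a=1
  step 34: m=24, q=5, a=10
  step 35: m=26, q=15, a=3
  step 36: m=19, q=26, a=1
  step 37: m=7, q=27, a=1
  step 38: m=20, q=13, a=3
  step 39: m=19, q=30, a=1
  step 40: m=11, q=21, a=1
  step 41: m=10, q=31, a=1
  step 42: m=21, q=10, a=4
  step 43: m=19, q=39, a=1
  step 44: m=20, q=9, a=5
  step 45: m=25, q=14, a=3
  step 46: m=17, q=33, a=1
  step 47: m=16, q=15, a=2
  step 48: m=14, q=37, a=1
  step 49: m=23, q=6, a=8
  step 50: m=25, q=21, a=2
  step 51: m=17, q=22, a=2
  step 52: m=27, q=1, a=54
a_52 = 2*a_0 = 54, so the period closes here.
sqrt(751) = [27; 2, 2, 8, 1, 2, 1, 3, 5, 1, 4, 1, 1, 1, 3, 1, 1, 3, 10, 1, 2, 7, 2, 17, 1, 4, 27, 4, 1, 17, 2, 7, 2, 1, 10, 3, 1, 1, 3, 1, 1, 1, 4, 1, 5, 3, 1, 2, 1, 8, 2, 2, 54]
Period length = 52

52


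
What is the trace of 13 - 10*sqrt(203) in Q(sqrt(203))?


Tr(a + b*sqrt(d)) = (a + b*sqrt(d)) + (a - b*sqrt(d)) = 2a
= 2 * (13)
= 26

26


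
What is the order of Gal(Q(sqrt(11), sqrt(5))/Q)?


The 2 square roots of distinct primes are multiplicatively independent over Q,
so [K:Q] = 2^2 and Gal(K/Q) is isomorphic to (Z/2Z)^2.
|Gal| = 2^2 = 4

4


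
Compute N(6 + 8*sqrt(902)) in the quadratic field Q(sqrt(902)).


N(a + b*sqrt(d)) = a^2 - d*b^2
= (6)^2 - (902)*(8)^2
= 36 - 57728
= -57692

-57692


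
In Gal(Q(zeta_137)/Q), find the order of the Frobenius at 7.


The Frobenius at p in Gal(Q(zeta_n)/Q) = (Z/nZ)* is the class of p, so its order is ord_137(7), the smallest k >= 1 with 7^k = 1 mod 137.
n = 137 = 137, phi(137) = 136; the order divides phi(n).
Divisors of 136: 1, 2, 4, 8, 17, 34, 68, 136
Repeated squaring mod 137: 7^1 = 7, 7^2 = 49, 7^4 = 72, 7^8 = 115, 7^16 = 73, 7^32 = 123, 7^64 = 59, 7^128 = 56
Test divisors in increasing order:
  k=1: 7^1 = 7 mod 137
  k=2: 7^2 = 49 mod 137
  k=4: 7^4 = 72 mod 137
  k=8: 7^8 = 115 mod 137
  k=17: 7^17 = 73 * 7 = 100 mod 137
  k=34: 7^34 = 123 * 49 = 136 mod 137
  k=68: 7^68 = 59 * 72 = 1 mod 137  <- first divisor giving 1
Order = 68

68


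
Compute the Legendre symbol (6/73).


p = 73 is prime, so compute (6/73) with the reciprocity algorithm (Jacobi-symbol steps: pull out 2s via (2/n), flip via reciprocity, reduce):
  pull out 2: (2/73) = +1  (since 73 mod 8 = 1)
  reciprocity: (3/73) -> +(73/3)
  reduce: (1/3)
  (1/3) = 1
Product of signs = 1
(6/73) = 1

1


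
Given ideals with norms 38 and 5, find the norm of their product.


N(IJ) = N(I) * N(J)
= 38 * 5
= 190

190


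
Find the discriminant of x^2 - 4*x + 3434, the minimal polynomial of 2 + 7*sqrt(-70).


The element 2 + 7*sqrt(-70) has minimal polynomial:
x^2 - 4*x + 3434
Discriminant = (-4)^2 - 4*(3434)
= 16 - 13736
= -13720

-13720


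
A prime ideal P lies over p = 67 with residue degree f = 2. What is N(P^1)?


N(P^a) = p^(a*f)
= 67^(1*2)
= 67^2
= 4489

4489


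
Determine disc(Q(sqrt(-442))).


For K = Q(sqrt(d)) with d squarefree: disc(K) = d if d = 1 mod 4, and disc(K) = 4d if d = 2 or 3 mod 4.
Here d = -442, and d mod 4 = 2.
d = 2 mod 4, not 1 (O_K = Z[sqrt(d)]), so disc(K) = 4d = 4 * (-442) = -1768

-1768


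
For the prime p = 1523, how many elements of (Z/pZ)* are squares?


For prime p, the number of non-zero quadratic residues is (p-1)/2.
= (1523-1)/2
= 761

761


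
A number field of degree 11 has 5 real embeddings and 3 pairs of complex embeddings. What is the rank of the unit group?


By Dirichlet's unit theorem:
rank = r1 + r2 - 1
= 5 + 3 - 1
= 7

7


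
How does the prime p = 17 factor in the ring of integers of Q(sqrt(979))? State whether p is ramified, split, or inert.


K = Q(sqrt(979)). Since d mod 4 = 3, disc(K) = 3916.
Check p | disc: 3916 mod 17 = 6.
p does not divide disc. Compute Legendre symbol (d/p):
10^((17-1)/2) mod 17 = -1
(d/p) = -1, so p is inert: (p) stays prime with e=1, f=2, g=1.
Therefore p is inert.

inert


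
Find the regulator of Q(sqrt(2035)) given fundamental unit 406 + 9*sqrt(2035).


epsilon = 406 + 9*sqrt(2035)
= 811.9988
R = ln(811.9988)
= 6.6995

6.6995


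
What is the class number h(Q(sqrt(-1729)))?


K = Q(sqrt(-1729)). d mod 4 = 3, so D = disc(K) = 4d = -6916
h(K) equals the number of primitive reduced positive-definite forms (a, b, c) = a*x^2 + b*x*y + c*y^2 with b^2 - 4ac = D,
where reduced means |b| <= a <= c, with b >= 0 whenever |b| = a or a = c, and primitive means gcd(a, b, c) = 1.
Reduced forces 3a^2 <= |D| = 6916, so 1 <= a <= 48; b must have the parity of D, and c = (b^2 - D)/(4a) must be an integer >= a.
Enumerate a = 1..48, b in [-a, a]:
  a=1: (1, 0, 1729)  [1]
  a=2: (2, 2, 865)  [1]
  a=3..4: none
  a=5: (5, -2, 346), (5, 2, 346)  [2]
  a=6: none
  a=7: (7, 0, 247)  [1]
  a=8..9: none
  a=10: (10, -2, 173), (10, 2, 173)  [2]
  a=11: (11, -6, 158), (11, 6, 158)  [2]
  a=12: none
  a=13: (13, 0, 133)  [1]
  a=14: (14, 14, 127)  [1]
  a=15..18: none
  a=19: (19, 0, 91)  [1]
  a=20..21: none
  a=22: (22, -6, 79), (22, 6, 79)  [2]
  a=23..24: none
  a=25: (25, -22, 74), (25, 22, 74)  [2]
  a=26: (26, 26, 73)  [1]
  a=27..30: none
  a=31: (31, -20, 59), (31, 20, 59)  [2]
  a=32..34: none
  a=35: (35, -28, 55), (35, 28, 55)  [2]
  a=36: none
  a=37: (37, -22, 50), (37, 22, 50)  [2]
  a=38: (38, 38, 55)  [1]
  a=39..48: none
Total reduced forms: 1 + 1 + 2 + 1 + 2 + 2 + 1 + 1 + 1 + 2 + 2 + 1 + 2 + 2 + 2 + 1 = 24
h = 24

24


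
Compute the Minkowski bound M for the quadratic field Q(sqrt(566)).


d = 566, d mod 4 = 2, so disc(K) = 4d = 2264; |disc(K)| = 2264
Real quadratic field, so n = 2, s = r2 = 0, r1 = 2
M = (n!/n^n) * (4/pi)^s * sqrt(|disc(K)|) = (2!/2^2) * (4/pi)^0 * sqrt(2264)
= 0.5 * 1.000000 * 47.581509
= 23.7908

23.7908


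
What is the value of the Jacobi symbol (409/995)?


Compute (409/995) via quadratic reciprocity:
  reciprocity: (409/995) -> +(995/409)
  reduce: (177/409)
  reciprocity: (177/409) -> +(409/177)
  reduce: (55/177)
  reciprocity: (55/177) -> +(177/55)
  reduce: (12/55)
  pull out 2: (2/55) = +1  (since 55 mod 8 = 7)
  pull out 2: (2/55) = +1  (since 55 mod 8 = 7)
  reciprocity: (3/55) -> -(55/3)
  reduce: (1/3)
  (1/3) = 1
Product of signs = -1

-1


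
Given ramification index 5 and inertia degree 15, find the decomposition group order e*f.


|D_P| = e * f
= 5 * 15
= 75

75


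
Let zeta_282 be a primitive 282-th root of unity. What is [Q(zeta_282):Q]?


The degree equals Euler's totient phi(282).
282 = 2 * 3 * 47
phi(282) = 92

92


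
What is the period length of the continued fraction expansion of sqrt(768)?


Run the CF algorithm for sqrt(768).
a_0 = floor(sqrt(768)) = 27; set m_0=0, q_0=1.
Recurrence: m' = q*a - m,  q' = (d - m'^2)/q,  a' = floor((a_0 + m')/q').
  step 1: m=27, q=39, a=1
  step 2: m=12, q=16, a=2
  step 3: m=20, q=23, a=2
  step 4: m=26, q=4, a=13
  step 5: m=26, q=23, a=2
  step 6: m=20, q=16, a=2
  step 7: m=12, q=39, a=1
  step 8: m=27, q=1, a=54
a_8 = 2*a_0 = 54, so the period closes here.
sqrt(768) = [27; 1, 2, 2, 13, 2, 2, 1, 54]
Period length = 8

8


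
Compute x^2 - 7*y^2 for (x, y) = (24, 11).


x^2 - d*y^2
= 24^2 - 7*11^2
= 576 - 847
= -271

-271


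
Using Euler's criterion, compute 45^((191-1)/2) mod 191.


p = 191 is prime and the exponent is (p-1)/2 = 95, so by Euler's criterion 45^95 = (45/191) = +1 or -1 mod 191.
Compute by square-and-multiply:
  95 = 64 + 16 + 8 + 4 + 2 + 1 (binary 1011111)
  Repeated squaring mod 191: 45^1 = 45, 45^2 = 115, 45^4 = 46, 45^8 = 15, 45^16 = 34, 45^32 = 10, 45^64 = 100
  45^95 = 45^64 * 45^16 * 45^8 * 45^4 * 45^2 * 45^1 = 100 * 34 * 15 * 46 * 115 * 45 mod 191
    100 * 34 = 3400 = 153 mod 191
    153 * 15 = 2295 = 3 mod 191
    3 * 46 = 138 = 138 mod 191
    138 * 115 = 15870 = 17 mod 191
    17 * 45 = 765 = 1 mod 191
  45^95 = 1 mod 191
Result 1: 45 is a quadratic residue mod 191.
45^95 mod 191 = 1

1


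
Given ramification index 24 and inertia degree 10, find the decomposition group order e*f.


|D_P| = e * f
= 24 * 10
= 240

240


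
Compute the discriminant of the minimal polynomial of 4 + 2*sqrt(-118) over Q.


The element 4 + 2*sqrt(-118) has minimal polynomial:
x^2 - 8*x + 488
Discriminant = (-8)^2 - 4*(488)
= 64 - 1952
= -1888

-1888


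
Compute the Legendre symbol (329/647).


p = 647 is prime, so compute (329/647) with the reciprocity algorithm (Jacobi-symbol steps: pull out 2s via (2/n), flip via reciprocity, reduce):
  reciprocity: (329/647) -> +(647/329)
  reduce: (318/329)
  pull out 2: (2/329) = +1  (since 329 mod 8 = 1)
  reciprocity: (159/329) -> +(329/159)
  reduce: (11/159)
  reciprocity: (11/159) -> -(159/11)
  reduce: (5/11)
  reciprocity: (5/11) -> +(11/5)
  reduce: (1/5)
  (1/5) = 1
Product of signs = -1
(329/647) = -1

-1


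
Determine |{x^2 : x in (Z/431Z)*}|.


For prime p, the number of non-zero quadratic residues is (p-1)/2.
= (431-1)/2
= 215

215


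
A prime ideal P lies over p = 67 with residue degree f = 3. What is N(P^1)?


N(P^a) = p^(a*f)
= 67^(1*3)
= 67^3
= 300763

300763


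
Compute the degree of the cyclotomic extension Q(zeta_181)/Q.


The degree equals Euler's totient phi(181).
181 = 181
phi(181) = 180

180


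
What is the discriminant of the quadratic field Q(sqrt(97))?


For K = Q(sqrt(d)) with d squarefree: disc(K) = d if d = 1 mod 4, and disc(K) = 4d if d = 2 or 3 mod 4.
Here d = 97, and d mod 4 = 1.
d = 1 mod 4 (O_K = Z[(1+sqrt(d))/2]), so disc(K) = d = 97

97


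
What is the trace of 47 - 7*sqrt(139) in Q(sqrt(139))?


Tr(a + b*sqrt(d)) = (a + b*sqrt(d)) + (a - b*sqrt(d)) = 2a
= 2 * (47)
= 94

94


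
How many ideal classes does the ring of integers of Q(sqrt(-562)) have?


K = Q(sqrt(-562)). d mod 4 = 2, so D = disc(K) = 4d = -2248
h(K) equals the number of primitive reduced positive-definite forms (a, b, c) = a*x^2 + b*x*y + c*y^2 with b^2 - 4ac = D,
where reduced means |b| <= a <= c, with b >= 0 whenever |b| = a or a = c, and primitive means gcd(a, b, c) = 1.
Reduced forces 3a^2 <= |D| = 2248, so 1 <= a <= 27; b must have the parity of D, and c = (b^2 - D)/(4a) must be an integer >= a.
Enumerate a = 1..27, b in [-a, a]:
  a=1: (1, 0, 562)  [1]
  a=2: (2, 0, 281)  [1]
  a=3..12: none
  a=13: (13, -12, 46), (13, 12, 46)  [2]
  a=14..16: none
  a=17: (17, -8, 34), (17, 8, 34)  [2]
  a=18..22: none
  a=23: (23, -12, 26), (23, 12, 26)  [2]
  a=24..27: none
Total reduced forms: 1 + 1 + 2 + 2 + 2 = 8
h = 8

8


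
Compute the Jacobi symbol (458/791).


Compute (458/791) via quadratic reciprocity:
  pull out 2: (2/791) = +1  (since 791 mod 8 = 7)
  reciprocity: (229/791) -> +(791/229)
  reduce: (104/229)
  pull out 2: (2/229) = -1  (since 229 mod 8 = 5)
  pull out 2: (2/229) = -1  (since 229 mod 8 = 5)
  pull out 2: (2/229) = -1  (since 229 mod 8 = 5)
  reciprocity: (13/229) -> +(229/13)
  reduce: (8/13)
  pull out 2: (2/13) = -1  (since 13 mod 8 = 5)
  pull out 2: (2/13) = -1  (since 13 mod 8 = 5)
  pull out 2: (2/13) = -1  (since 13 mod 8 = 5)
  (1/13) = 1
Product of signs = 1

1


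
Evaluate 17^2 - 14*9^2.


x^2 - d*y^2
= 17^2 - 14*9^2
= 289 - 1134
= -845

-845


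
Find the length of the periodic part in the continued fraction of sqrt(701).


Run the CF algorithm for sqrt(701).
a_0 = floor(sqrt(701)) = 26; set m_0=0, q_0=1.
Recurrence: m' = q*a - m,  q' = (d - m'^2)/q,  a' = floor((a_0 + m')/q').
  step 1: m=26, q=25, a=2
  step 2: m=24, q=5, a=10
  step 3: m=26, q=5, a=10
  step 4: m=24, q=25, a=2
  step 5: m=26, q=1, a=52
a_5 = 2*a_0 = 52, so the period closes here.
sqrt(701) = [26; 2, 10, 10, 2, 52]
Period length = 5

5


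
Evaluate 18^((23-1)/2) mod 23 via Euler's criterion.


p = 23 is prime and the exponent is (p-1)/2 = 11, so by Euler's criterion 18^11 = (18/23) = +1 or -1 mod 23.
Compute by square-and-multiply:
  11 = 8 + 2 + 1 (binary 1011)
  Repeated squaring mod 23: 18^1 = 18, 18^2 = 2, 18^4 = 4, 18^8 = 16
  18^11 = 18^8 * 18^2 * 18^1 = 16 * 2 * 18 mod 23
    16 * 2 = 32 = 9 mod 23
    9 * 18 = 162 = 1 mod 23
  18^11 = 1 mod 23
Result 1: 18 is a quadratic residue mod 23.
18^11 mod 23 = 1

1


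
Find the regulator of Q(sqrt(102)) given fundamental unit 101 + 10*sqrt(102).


epsilon = 101 + 10*sqrt(102)
= 201.9950
R = ln(201.9950)
= 5.3082

5.3082


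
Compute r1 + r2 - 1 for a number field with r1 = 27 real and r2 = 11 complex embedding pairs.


By Dirichlet's unit theorem:
rank = r1 + r2 - 1
= 27 + 11 - 1
= 37

37


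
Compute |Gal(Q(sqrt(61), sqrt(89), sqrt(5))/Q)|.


The 3 square roots of distinct primes are multiplicatively independent over Q,
so [K:Q] = 2^3 and Gal(K/Q) is isomorphic to (Z/2Z)^3.
|Gal| = 2^3 = 8

8


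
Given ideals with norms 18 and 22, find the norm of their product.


N(IJ) = N(I) * N(J)
= 18 * 22
= 396

396


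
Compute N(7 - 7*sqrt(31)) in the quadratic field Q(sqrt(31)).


N(a + b*sqrt(d)) = a^2 - d*b^2
= (7)^2 - (31)*(-7)^2
= 49 - 1519
= -1470

-1470


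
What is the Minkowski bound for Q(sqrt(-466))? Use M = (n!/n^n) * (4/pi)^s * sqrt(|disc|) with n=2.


d = -466, d mod 4 = 2, so disc(K) = 4d = -1864; |disc(K)| = 1864
Imaginary quadratic field, so n = 2, s = r2 = 1, r1 = 0
M = (n!/n^n) * (4/pi)^s * sqrt(|disc(K)|) = (2!/2^2) * (4/pi)^1 * sqrt(1864)
= 0.5 * 1.273240 * 43.174066
= 27.4855

27.4855


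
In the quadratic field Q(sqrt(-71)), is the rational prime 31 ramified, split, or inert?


K = Q(sqrt(-71)). Since d mod 4 = 1, disc(K) = -71.
Check p | disc: -71 mod 31 = 22.
p does not divide disc. Compute Legendre symbol (d/p):
22^((31-1)/2) mod 31 = -1
(d/p) = -1, so p is inert: (p) stays prime with e=1, f=2, g=1.
Therefore p is inert.

inert


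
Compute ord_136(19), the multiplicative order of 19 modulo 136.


We want ord_136(19), the smallest k >= 1 with 19^k = 1 mod 136.
n = 136 = 2^3 * 17, phi(136) = 64; the order divides phi(n).
Divisors of 64: 1, 2, 4, 8, 16, 32, 64
Repeated squaring mod 136: 19^1 = 19, 19^2 = 89, 19^4 = 33, 19^8 = 1, 19^16 = 1, 19^32 = 1, 19^64 = 1
Test divisors in increasing order:
  k=1: 19^1 = 19 mod 136
  k=2: 19^2 = 89 mod 136
  k=4: 19^4 = 33 mod 136
  k=8: 19^8 = 1 mod 136  <- first divisor giving 1
Order = 8

8


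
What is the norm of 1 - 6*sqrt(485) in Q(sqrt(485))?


N(a + b*sqrt(d)) = a^2 - d*b^2
= (1)^2 - (485)*(-6)^2
= 1 - 17460
= -17459

-17459


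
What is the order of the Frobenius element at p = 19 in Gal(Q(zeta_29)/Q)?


The Frobenius at p in Gal(Q(zeta_n)/Q) = (Z/nZ)* is the class of p, so its order is ord_29(19), the smallest k >= 1 with 19^k = 1 mod 29.
n = 29 = 29, phi(29) = 28; the order divides phi(n).
Divisors of 28: 1, 2, 4, 7, 14, 28
Repeated squaring mod 29: 19^1 = 19, 19^2 = 13, 19^4 = 24, 19^8 = 25, 19^16 = 16
Test divisors in increasing order:
  k=1: 19^1 = 19 mod 29
  k=2: 19^2 = 13 mod 29
  k=4: 19^4 = 24 mod 29
  k=7: 19^7 = 24 * 13 * 19 = 12 mod 29
  k=14: 19^14 = 25 * 24 * 13 = 28 mod 29
  k=28: 19^28 = 16 * 25 * 24 = 1 mod 29  <- first divisor giving 1
Order = 28

28


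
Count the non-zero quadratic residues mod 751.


For prime p, the number of non-zero quadratic residues is (p-1)/2.
= (751-1)/2
= 375

375


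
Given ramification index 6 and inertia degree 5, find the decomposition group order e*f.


|D_P| = e * f
= 6 * 5
= 30

30


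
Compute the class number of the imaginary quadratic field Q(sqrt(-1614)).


K = Q(sqrt(-1614)). d mod 4 = 2, so D = disc(K) = 4d = -6456
h(K) equals the number of primitive reduced positive-definite forms (a, b, c) = a*x^2 + b*x*y + c*y^2 with b^2 - 4ac = D,
where reduced means |b| <= a <= c, with b >= 0 whenever |b| = a or a = c, and primitive means gcd(a, b, c) = 1.
Reduced forces 3a^2 <= |D| = 6456, so 1 <= a <= 46; b must have the parity of D, and c = (b^2 - D)/(4a) must be an integer >= a.
Enumerate a = 1..46, b in [-a, a]:
  a=1: (1, 0, 1614)  [1]
  a=2: (2, 0, 807)  [1]
  a=3: (3, 0, 538)  [1]
  a=4: none
  a=5: (5, -2, 323), (5, 2, 323)  [2]
  a=6: (6, 0, 269)  [1]
  a=7..9: none
  a=10: (10, -8, 163), (10, 8, 163)  [2]
  a=11: (11, -10, 149), (11, 10, 149)  [2]
  a=12..14: none
  a=15: (15, -12, 110), (15, 12, 110)  [2]
  a=16: none
  a=17: (17, -2, 95), (17, 2, 95)  [2]
  a=18: none
  a=19: (19, -2, 85), (19, 2, 85)  [2]
  a=20..21: none
  a=22: (22, -12, 75), (22, 12, 75)  [2]
  a=23..24: none
  a=25: (25, -12, 66), (25, 12, 66)  [2]
  a=26..29: none
  a=30: (30, -12, 55), (30, 12, 55)  [2]
  a=31..32: none
  a=33: (33, -12, 50), (33, 12, 50)  [2]
  a=34: (34, -32, 55), (34, 32, 55)  [2]
  a=35..37: none
  a=38: (38, -36, 51), (38, 36, 51)  [2]
  a=39..46: none
Total reduced forms: 1 + 1 + 1 + 2 + 1 + 2 + 2 + 2 + 2 + 2 + 2 + 2 + 2 + 2 + 2 + 2 = 28
h = 28

28


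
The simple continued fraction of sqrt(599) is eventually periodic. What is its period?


Run the CF algorithm for sqrt(599).
a_0 = floor(sqrt(599)) = 24; set m_0=0, q_0=1.
Recurrence: m' = q*a - m,  q' = (d - m'^2)/q,  a' = floor((a_0 + m')/q').
  step 1: m=24, q=23, a=2
  step 2: m=22, q=5, a=9
  step 3: m=23, q=14, a=3
  step 4: m=19, q=17, a=2
  step 5: m=15, q=22, a=1
  step 6: m=7, q=25, a=1
  step 7: m=18, q=11, a=3
  step 8: m=15, q=34, a=1
  step 9: m=19, q=7, a=6
  step 10: m=23, q=10, a=4
  step 11: m=17, q=31, a=1
  step 12: m=14, q=13, a=2
  step 13: m=12, q=35, a=1
  step 14: m=23, q=2, a=23
  step 15: m=23, q=35, a=1
  step 16: m=12, q=13, a=2
  step 17: m=14, q=31, a=1
  step 18: m=17, q=10, a=4
  step 19: m=23, q=7, a=6
  step 20: m=19, q=34, a=1
  step 21: m=15, q=11, a=3
  step 22: m=18, q=25, a=1
  step 23: m=7, q=22, a=1
  step 24: m=15, q=17, a=2
  step 25: m=19, q=14, a=3
  step 26: m=23, q=5, a=9
  step 27: m=22, q=23, a=2
  step 28: m=24, q=1, a=48
a_28 = 2*a_0 = 48, so the period closes here.
sqrt(599) = [24; 2, 9, 3, 2, 1, 1, 3, 1, 6, 4, 1, 2, 1, 23, 1, 2, 1, 4, 6, 1, 3, 1, 1, 2, 3, 9, 2, 48]
Period length = 28

28


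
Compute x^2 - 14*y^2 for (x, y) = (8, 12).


x^2 - d*y^2
= 8^2 - 14*12^2
= 64 - 2016
= -1952

-1952


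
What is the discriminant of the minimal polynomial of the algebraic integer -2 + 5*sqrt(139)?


The element -2 + 5*sqrt(139) has minimal polynomial:
x^2 + 4*x - 3471
Discriminant = (4)^2 - 4*(-3471)
= 16 + 13884
= 13900

13900


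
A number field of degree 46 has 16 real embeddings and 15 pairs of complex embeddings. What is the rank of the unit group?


By Dirichlet's unit theorem:
rank = r1 + r2 - 1
= 16 + 15 - 1
= 30

30


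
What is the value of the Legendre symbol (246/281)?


p = 281 is prime, so compute (246/281) with the reciprocity algorithm (Jacobi-symbol steps: pull out 2s via (2/n), flip via reciprocity, reduce):
  pull out 2: (2/281) = +1  (since 281 mod 8 = 1)
  reciprocity: (123/281) -> +(281/123)
  reduce: (35/123)
  reciprocity: (35/123) -> -(123/35)
  reduce: (18/35)
  pull out 2: (2/35) = -1  (since 35 mod 8 = 3)
  reciprocity: (9/35) -> +(35/9)
  reduce: (8/9)
  pull out 2: (2/9) = +1  (since 9 mod 8 = 1)
  pull out 2: (2/9) = +1  (since 9 mod 8 = 1)
  pull out 2: (2/9) = +1  (since 9 mod 8 = 1)
  (1/9) = 1
Product of signs = 1
(246/281) = 1

1


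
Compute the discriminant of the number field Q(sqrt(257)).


For K = Q(sqrt(d)) with d squarefree: disc(K) = d if d = 1 mod 4, and disc(K) = 4d if d = 2 or 3 mod 4.
Here d = 257, and d mod 4 = 1.
d = 1 mod 4 (O_K = Z[(1+sqrt(d))/2]), so disc(K) = d = 257

257


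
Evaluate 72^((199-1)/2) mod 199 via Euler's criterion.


p = 199 is prime and the exponent is (p-1)/2 = 99, so by Euler's criterion 72^99 = (72/199) = +1 or -1 mod 199.
Compute by square-and-multiply:
  99 = 64 + 32 + 2 + 1 (binary 1100011)
  Repeated squaring mod 199: 72^1 = 72, 72^2 = 10, 72^4 = 100, 72^8 = 50, 72^16 = 112, 72^32 = 7, 72^64 = 49
  72^99 = 72^64 * 72^32 * 72^2 * 72^1 = 49 * 7 * 10 * 72 mod 199
    49 * 7 = 343 = 144 mod 199
    144 * 10 = 1440 = 47 mod 199
    47 * 72 = 3384 = 1 mod 199
  72^99 = 1 mod 199
Result 1: 72 is a quadratic residue mod 199.
72^99 mod 199 = 1

1


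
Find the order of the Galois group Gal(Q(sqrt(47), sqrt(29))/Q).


The 2 square roots of distinct primes are multiplicatively independent over Q,
so [K:Q] = 2^2 and Gal(K/Q) is isomorphic to (Z/2Z)^2.
|Gal| = 2^2 = 4

4


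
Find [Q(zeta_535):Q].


The degree equals Euler's totient phi(535).
535 = 5 * 107
phi(535) = 424

424


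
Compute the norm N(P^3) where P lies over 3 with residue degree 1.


N(P^a) = p^(a*f)
= 3^(3*1)
= 3^3
= 27

27


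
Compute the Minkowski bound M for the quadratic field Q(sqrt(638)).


d = 638, d mod 4 = 2, so disc(K) = 4d = 2552; |disc(K)| = 2552
Real quadratic field, so n = 2, s = r2 = 0, r1 = 2
M = (n!/n^n) * (4/pi)^s * sqrt(|disc(K)|) = (2!/2^2) * (4/pi)^0 * sqrt(2552)
= 0.5 * 1.000000 * 50.517324
= 25.2587

25.2587


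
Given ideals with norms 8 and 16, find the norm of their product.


N(IJ) = N(I) * N(J)
= 8 * 16
= 128

128


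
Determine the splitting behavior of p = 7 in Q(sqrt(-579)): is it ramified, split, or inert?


K = Q(sqrt(-579)). Since d mod 4 = 1, disc(K) = -579.
Check p | disc: -579 mod 7 = 2.
p does not divide disc. Compute Legendre symbol (d/p):
2^((7-1)/2) mod 7 = 1
(d/p) = 1, so p splits: (p) = P*P' with e=1, f=1, g=2.
Therefore p is split.

split


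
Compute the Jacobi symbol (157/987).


Compute (157/987) via quadratic reciprocity:
  reciprocity: (157/987) -> +(987/157)
  reduce: (45/157)
  reciprocity: (45/157) -> +(157/45)
  reduce: (22/45)
  pull out 2: (2/45) = -1  (since 45 mod 8 = 5)
  reciprocity: (11/45) -> +(45/11)
  reduce: (1/11)
  (1/11) = 1
Product of signs = -1

-1


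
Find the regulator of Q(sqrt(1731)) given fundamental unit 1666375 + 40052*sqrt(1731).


epsilon = 1666375 + 40052*sqrt(1731)
= 3.3327e+06
R = ln(3.3327e+06)
= 15.0193

15.0193


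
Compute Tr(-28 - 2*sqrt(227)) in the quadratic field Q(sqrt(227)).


Tr(a + b*sqrt(d)) = (a + b*sqrt(d)) + (a - b*sqrt(d)) = 2a
= 2 * (-28)
= -56

-56


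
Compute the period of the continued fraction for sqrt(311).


Run the CF algorithm for sqrt(311).
a_0 = floor(sqrt(311)) = 17; set m_0=0, q_0=1.
Recurrence: m' = q*a - m,  q' = (d - m'^2)/q,  a' = floor((a_0 + m')/q').
  step 1: m=17, q=22, a=1
  step 2: m=5, q=13, a=1
  step 3: m=8, q=19, a=1
  step 4: m=11, q=10, a=2
  step 5: m=9, q=23, a=1
  step 6: m=14, q=5, a=6
  step 7: m=16, q=11, a=3
  step 8: m=17, q=2, a=17
  step 9: m=17, q=11, a=3
  step 10: m=16, q=5, a=6
  step 11: m=14, q=23, a=1
  step 12: m=9, q=10, a=2
  step 13: m=11, q=19, a=1
  step 14: m=8, q=13, a=1
  step 15: m=5, q=22, a=1
  step 16: m=17, q=1, a=34
a_16 = 2*a_0 = 34, so the period closes here.
sqrt(311) = [17; 1, 1, 1, 2, 1, 6, 3, 17, 3, 6, 1, 2, 1, 1, 1, 34]
Period length = 16

16


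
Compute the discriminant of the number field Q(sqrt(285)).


For K = Q(sqrt(d)) with d squarefree: disc(K) = d if d = 1 mod 4, and disc(K) = 4d if d = 2 or 3 mod 4.
Here d = 285, and d mod 4 = 1.
d = 1 mod 4 (O_K = Z[(1+sqrt(d))/2]), so disc(K) = d = 285

285


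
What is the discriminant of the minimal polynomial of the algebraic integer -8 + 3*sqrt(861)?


The element -8 + 3*sqrt(861) has minimal polynomial:
x^2 + 16*x - 7685
Discriminant = (16)^2 - 4*(-7685)
= 256 + 30740
= 30996

30996


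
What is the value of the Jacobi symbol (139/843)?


Compute (139/843) via quadratic reciprocity:
  reciprocity: (139/843) -> -(843/139)
  reduce: (9/139)
  reciprocity: (9/139) -> +(139/9)
  reduce: (4/9)
  pull out 2: (2/9) = +1  (since 9 mod 8 = 1)
  pull out 2: (2/9) = +1  (since 9 mod 8 = 1)
  (1/9) = 1
Product of signs = -1

-1


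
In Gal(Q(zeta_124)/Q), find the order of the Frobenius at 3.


The Frobenius at p in Gal(Q(zeta_n)/Q) = (Z/nZ)* is the class of p, so its order is ord_124(3), the smallest k >= 1 with 3^k = 1 mod 124.
n = 124 = 2^2 * 31, phi(124) = 60; the order divides phi(n).
Divisors of 60: 1, 2, 3, 4, 5, 6, 10, 12, 15, 20, 30, 60
Repeated squaring mod 124: 3^1 = 3, 3^2 = 9, 3^4 = 81, 3^8 = 113, 3^16 = 121, 3^32 = 9
Test divisors in increasing order:
  k=1: 3^1 = 3 mod 124
  k=2: 3^2 = 9 mod 124
  k=3: 3^3 = 9 * 3 = 27 mod 124
  k=4: 3^4 = 81 mod 124
  k=5: 3^5 = 81 * 3 = 119 mod 124
  k=6: 3^6 = 81 * 9 = 109 mod 124
  k=10: 3^10 = 113 * 9 = 25 mod 124
  k=12: 3^12 = 113 * 81 = 101 mod 124
  k=15: 3^15 = 113 * 81 * 9 * 3 = 123 mod 124
  k=20: 3^20 = 121 * 81 = 5 mod 124
  k=30: 3^30 = 121 * 113 * 81 * 9 = 1 mod 124  <- first divisor giving 1
Order = 30

30
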